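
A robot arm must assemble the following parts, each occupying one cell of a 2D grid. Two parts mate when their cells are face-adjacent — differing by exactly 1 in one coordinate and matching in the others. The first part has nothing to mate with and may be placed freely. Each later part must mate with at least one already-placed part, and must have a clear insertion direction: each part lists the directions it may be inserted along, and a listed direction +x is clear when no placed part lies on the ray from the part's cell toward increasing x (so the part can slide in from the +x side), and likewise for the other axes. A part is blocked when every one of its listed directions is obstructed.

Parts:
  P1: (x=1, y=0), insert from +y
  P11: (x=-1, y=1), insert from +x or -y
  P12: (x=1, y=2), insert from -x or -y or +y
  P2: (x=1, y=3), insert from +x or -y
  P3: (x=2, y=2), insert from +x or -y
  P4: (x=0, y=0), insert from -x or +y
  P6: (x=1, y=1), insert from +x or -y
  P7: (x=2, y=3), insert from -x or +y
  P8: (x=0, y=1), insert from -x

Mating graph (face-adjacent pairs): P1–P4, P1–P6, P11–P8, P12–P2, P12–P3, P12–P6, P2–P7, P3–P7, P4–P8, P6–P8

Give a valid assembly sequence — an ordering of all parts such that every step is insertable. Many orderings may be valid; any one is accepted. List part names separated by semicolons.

1. P4@(0, 0) [-x clear] — {P4}
2. P8@(0, 1) [-x clear] — {P4, P8}
3. P11@(-1, 1) [-y clear] — {P11, P4, P8}
4. P1@(1, 0) [+y clear] — {P1, P11, P4, P8}
5. P6@(1, 1) [+x clear] — {P1, P11, P4, P6, P8}
6. P12@(1, 2) [-x clear] — {P1, P11, P12, P4, P6, P8}
7. P2@(1, 3) [+x clear] — {P1, P11, P12, P2, P4, P6, P8}
8. P7@(2, 3) [+y clear] — {P1, P11, P12, P2, P4, P6, P7, P8}
9. P3@(2, 2) [+x clear] — {P1, P11, P12, P2, P3, P4, P6, P7, P8}

P4; P8; P11; P1; P6; P12; P2; P7; P3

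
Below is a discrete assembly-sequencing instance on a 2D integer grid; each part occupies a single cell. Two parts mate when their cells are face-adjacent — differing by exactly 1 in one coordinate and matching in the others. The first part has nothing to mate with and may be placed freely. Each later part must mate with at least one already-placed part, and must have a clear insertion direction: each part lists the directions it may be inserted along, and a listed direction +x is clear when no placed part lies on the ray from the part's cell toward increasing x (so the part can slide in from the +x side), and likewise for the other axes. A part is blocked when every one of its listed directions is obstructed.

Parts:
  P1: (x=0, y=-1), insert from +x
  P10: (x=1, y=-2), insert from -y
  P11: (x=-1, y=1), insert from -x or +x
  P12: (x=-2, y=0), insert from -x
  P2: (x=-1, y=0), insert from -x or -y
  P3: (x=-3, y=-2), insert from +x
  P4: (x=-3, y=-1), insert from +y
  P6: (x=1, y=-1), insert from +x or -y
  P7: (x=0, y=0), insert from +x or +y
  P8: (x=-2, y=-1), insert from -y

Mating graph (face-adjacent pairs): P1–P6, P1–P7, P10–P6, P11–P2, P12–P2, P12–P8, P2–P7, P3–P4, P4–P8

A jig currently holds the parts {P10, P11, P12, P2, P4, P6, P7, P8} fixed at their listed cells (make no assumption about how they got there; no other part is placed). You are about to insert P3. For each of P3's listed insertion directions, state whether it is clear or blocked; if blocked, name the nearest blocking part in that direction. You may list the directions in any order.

+x: blocked by P10

+x: nearest on ray is P10@(1, -2) ⇒ blocked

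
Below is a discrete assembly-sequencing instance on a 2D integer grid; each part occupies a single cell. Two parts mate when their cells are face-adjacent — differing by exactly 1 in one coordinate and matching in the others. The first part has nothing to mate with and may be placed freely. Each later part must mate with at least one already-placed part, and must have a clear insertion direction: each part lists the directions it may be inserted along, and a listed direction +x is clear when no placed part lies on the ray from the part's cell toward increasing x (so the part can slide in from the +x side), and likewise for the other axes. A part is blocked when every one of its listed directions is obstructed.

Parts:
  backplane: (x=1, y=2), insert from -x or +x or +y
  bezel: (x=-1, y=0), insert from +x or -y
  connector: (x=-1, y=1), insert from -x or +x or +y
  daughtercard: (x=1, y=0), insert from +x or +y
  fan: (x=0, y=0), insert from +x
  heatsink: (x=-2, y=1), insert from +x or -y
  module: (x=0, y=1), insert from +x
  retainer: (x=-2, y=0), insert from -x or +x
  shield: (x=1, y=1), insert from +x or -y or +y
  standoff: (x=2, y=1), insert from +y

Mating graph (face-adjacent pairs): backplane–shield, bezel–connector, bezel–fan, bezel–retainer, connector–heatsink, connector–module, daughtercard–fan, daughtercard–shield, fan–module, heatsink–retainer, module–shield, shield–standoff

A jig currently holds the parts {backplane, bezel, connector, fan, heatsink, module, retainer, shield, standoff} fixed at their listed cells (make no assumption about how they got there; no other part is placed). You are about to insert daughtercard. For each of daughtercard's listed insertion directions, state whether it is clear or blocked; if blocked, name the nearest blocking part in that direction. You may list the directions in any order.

+x: clear; +y: blocked by shield

+x: ray from daughtercard(1, 0) has no placed part ⇒ clear
+y: nearest on ray is shield@(1, 1) ⇒ blocked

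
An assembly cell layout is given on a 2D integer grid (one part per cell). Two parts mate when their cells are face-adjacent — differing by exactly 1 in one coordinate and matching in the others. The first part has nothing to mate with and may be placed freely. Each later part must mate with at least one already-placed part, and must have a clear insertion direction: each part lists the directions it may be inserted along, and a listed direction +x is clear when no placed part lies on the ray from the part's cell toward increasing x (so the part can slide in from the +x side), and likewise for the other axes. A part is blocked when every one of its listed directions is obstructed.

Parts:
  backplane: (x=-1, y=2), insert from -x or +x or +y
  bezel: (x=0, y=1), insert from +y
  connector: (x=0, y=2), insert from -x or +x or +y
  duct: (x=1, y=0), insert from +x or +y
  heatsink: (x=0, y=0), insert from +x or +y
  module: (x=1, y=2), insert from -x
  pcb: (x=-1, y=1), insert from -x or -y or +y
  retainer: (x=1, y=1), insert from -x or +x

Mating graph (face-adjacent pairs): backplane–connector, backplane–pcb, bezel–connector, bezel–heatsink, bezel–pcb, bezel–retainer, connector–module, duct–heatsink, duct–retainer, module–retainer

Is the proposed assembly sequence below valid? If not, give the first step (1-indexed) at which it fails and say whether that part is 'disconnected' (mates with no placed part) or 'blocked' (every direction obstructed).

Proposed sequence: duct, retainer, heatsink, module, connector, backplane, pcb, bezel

Invalid at step 8 (blocked)

1. duct@(1, 0) [+x clear] — {duct}
2. retainer@(1, 1) [-x clear] — {duct, retainer}
3. heatsink@(0, 0) [+y clear] — {duct, heatsink, retainer}
4. module@(1, 2) [-x clear] — {duct, heatsink, module, retainer}
5. connector@(0, 2) [-x clear] — {connector, duct, heatsink, module, retainer}
6. backplane@(-1, 2) [-x clear] — {backplane, connector, duct, heatsink, module, retainer}
7. pcb@(-1, 1) [-x clear] — {backplane, connector, duct, heatsink, module, pcb, retainer}
8. bezel@(0, 1) — +y all obstructed ⇒ blocked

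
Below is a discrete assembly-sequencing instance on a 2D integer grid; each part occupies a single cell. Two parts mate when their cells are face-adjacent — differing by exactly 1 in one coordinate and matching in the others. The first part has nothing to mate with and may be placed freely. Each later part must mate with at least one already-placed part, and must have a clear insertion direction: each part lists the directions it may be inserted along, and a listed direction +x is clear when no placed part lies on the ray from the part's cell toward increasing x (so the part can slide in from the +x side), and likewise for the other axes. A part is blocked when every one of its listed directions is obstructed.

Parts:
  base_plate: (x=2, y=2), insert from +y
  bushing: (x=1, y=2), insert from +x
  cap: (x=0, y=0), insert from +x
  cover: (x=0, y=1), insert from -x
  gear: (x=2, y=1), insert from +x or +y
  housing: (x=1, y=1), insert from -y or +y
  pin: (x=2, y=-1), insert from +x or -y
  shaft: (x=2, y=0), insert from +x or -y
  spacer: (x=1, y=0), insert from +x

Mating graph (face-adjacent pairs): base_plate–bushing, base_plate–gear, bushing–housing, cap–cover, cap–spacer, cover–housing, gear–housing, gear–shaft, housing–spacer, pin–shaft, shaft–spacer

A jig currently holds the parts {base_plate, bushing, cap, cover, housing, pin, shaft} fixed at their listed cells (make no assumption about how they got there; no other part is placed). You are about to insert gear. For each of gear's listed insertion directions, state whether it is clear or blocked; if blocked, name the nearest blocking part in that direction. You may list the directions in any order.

+x: ray from gear(2, 1) has no placed part ⇒ clear
+y: nearest on ray is base_plate@(2, 2) ⇒ blocked

+x: clear; +y: blocked by base_plate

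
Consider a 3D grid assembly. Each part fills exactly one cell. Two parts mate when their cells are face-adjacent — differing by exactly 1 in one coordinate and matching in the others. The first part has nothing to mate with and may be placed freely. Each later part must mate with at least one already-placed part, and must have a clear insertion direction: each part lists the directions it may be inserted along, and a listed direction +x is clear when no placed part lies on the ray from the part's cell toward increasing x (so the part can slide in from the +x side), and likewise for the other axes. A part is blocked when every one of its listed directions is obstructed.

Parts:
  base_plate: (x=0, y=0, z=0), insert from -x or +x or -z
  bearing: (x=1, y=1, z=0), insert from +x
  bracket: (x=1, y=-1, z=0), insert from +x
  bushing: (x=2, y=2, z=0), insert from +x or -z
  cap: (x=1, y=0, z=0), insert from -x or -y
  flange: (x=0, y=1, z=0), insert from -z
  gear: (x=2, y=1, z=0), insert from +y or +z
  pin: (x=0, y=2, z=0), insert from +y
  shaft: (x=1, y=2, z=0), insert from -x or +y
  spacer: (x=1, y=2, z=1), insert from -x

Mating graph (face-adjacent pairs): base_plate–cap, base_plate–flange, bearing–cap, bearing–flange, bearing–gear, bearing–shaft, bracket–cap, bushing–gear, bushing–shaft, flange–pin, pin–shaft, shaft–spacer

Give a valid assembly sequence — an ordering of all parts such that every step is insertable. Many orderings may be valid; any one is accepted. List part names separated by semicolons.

bracket; cap; bearing; gear; shaft; pin; flange; base_plate; spacer; bushing

1. bracket@(1, -1, 0) [+x clear] — {bracket}
2. cap@(1, 0, 0) [-x clear] — {bracket, cap}
3. bearing@(1, 1, 0) [+x clear] — {bearing, bracket, cap}
4. gear@(2, 1, 0) [+y clear] — {bearing, bracket, cap, gear}
5. shaft@(1, 2, 0) [-x clear] — {bearing, bracket, cap, gear, shaft}
6. pin@(0, 2, 0) [+y clear] — {bearing, bracket, cap, gear, pin, shaft}
7. flange@(0, 1, 0) [-z clear] — {bearing, bracket, cap, flange, gear, pin, shaft}
8. base_plate@(0, 0, 0) [-x clear] — {base_plate, bearing, bracket, cap, flange, gear, pin, shaft}
9. spacer@(1, 2, 1) [-x clear] — {base_plate, bearing, bracket, cap, flange, gear, pin, shaft, spacer}
10. bushing@(2, 2, 0) [+x clear] — {base_plate, bearing, bracket, bushing, cap, flange, gear, pin, shaft, spacer}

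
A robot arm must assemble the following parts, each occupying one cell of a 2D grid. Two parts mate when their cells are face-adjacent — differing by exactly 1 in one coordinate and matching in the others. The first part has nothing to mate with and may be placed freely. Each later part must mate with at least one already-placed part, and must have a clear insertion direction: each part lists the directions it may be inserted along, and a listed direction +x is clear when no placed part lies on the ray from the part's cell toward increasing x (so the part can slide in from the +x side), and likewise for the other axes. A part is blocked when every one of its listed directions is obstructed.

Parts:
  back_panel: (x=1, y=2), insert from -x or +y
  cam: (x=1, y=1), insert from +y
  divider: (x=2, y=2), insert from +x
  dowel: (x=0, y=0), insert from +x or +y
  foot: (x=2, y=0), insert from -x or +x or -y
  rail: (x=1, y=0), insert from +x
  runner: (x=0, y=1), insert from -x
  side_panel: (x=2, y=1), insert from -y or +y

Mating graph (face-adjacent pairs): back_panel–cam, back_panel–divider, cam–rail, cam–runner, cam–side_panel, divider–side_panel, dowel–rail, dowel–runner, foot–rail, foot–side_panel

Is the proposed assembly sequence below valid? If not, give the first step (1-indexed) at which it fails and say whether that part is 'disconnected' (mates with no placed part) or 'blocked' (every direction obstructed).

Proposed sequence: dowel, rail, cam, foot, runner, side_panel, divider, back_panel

1. dowel@(0, 0) [+x clear] — {dowel}
2. rail@(1, 0) [+x clear] — {dowel, rail}
3. cam@(1, 1) [+y clear] — {cam, dowel, rail}
4. foot@(2, 0) [+x clear] — {cam, dowel, foot, rail}
5. runner@(0, 1) [-x clear] — {cam, dowel, foot, rail, runner}
6. side_panel@(2, 1) [+y clear] — {cam, dowel, foot, rail, runner, side_panel}
7. divider@(2, 2) [+x clear] — {cam, divider, dowel, foot, rail, runner, side_panel}
8. back_panel@(1, 2) [-x clear] — {back_panel, cam, divider, dowel, foot, rail, runner, side_panel}

Valid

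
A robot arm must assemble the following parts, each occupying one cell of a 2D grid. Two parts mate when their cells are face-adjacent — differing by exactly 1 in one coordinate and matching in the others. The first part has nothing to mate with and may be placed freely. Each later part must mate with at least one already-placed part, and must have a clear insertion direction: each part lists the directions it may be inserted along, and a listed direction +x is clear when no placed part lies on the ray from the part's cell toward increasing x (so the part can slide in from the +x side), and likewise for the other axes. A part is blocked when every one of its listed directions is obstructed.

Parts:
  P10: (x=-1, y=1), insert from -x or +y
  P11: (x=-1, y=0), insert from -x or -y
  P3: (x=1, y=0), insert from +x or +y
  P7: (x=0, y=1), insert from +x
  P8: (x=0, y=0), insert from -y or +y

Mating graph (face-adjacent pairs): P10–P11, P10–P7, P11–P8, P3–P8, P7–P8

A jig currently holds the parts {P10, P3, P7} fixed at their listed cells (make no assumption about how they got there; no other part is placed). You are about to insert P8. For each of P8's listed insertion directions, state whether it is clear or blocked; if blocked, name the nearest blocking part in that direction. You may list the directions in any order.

+y: blocked by P7; -y: clear

-y: ray from P8(0, 0) has no placed part ⇒ clear
+y: nearest on ray is P7@(0, 1) ⇒ blocked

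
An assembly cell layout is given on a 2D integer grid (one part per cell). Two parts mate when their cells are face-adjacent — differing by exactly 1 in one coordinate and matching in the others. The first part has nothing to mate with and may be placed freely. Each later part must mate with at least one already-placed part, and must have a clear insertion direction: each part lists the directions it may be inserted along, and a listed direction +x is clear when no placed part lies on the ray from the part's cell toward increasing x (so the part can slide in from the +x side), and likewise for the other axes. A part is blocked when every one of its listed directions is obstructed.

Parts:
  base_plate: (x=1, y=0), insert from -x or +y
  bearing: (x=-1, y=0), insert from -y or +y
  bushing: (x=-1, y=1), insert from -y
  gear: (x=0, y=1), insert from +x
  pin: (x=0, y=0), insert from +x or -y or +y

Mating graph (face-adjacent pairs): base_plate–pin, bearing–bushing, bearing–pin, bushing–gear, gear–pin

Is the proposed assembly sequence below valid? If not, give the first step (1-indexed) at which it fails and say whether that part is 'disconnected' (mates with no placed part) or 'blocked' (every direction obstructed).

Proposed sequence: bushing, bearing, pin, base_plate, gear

1. bushing@(-1, 1) [-y clear] — {bushing}
2. bearing@(-1, 0) [-y clear] — {bearing, bushing}
3. pin@(0, 0) [+x clear] — {bearing, bushing, pin}
4. base_plate@(1, 0) [+y clear] — {base_plate, bearing, bushing, pin}
5. gear@(0, 1) [+x clear] — {base_plate, bearing, bushing, gear, pin}

Valid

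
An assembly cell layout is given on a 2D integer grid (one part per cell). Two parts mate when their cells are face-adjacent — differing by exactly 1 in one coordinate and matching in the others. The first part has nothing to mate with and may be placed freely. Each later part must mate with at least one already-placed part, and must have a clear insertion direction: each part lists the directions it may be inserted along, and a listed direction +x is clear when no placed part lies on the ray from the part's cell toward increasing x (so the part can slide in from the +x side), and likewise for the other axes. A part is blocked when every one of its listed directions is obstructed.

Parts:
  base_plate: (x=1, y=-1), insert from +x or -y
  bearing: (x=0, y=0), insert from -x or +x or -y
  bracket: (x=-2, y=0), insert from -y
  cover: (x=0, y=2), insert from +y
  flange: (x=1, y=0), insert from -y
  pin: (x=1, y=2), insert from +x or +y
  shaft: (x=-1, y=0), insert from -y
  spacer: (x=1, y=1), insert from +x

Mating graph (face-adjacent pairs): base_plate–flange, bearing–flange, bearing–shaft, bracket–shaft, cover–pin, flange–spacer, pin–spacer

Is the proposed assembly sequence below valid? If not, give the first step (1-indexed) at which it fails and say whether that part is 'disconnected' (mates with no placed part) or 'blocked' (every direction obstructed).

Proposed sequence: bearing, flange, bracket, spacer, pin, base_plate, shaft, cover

Invalid at step 3 (disconnected)

1. bearing@(0, 0) [-x clear] — {bearing}
2. flange@(1, 0) [-y clear] — {bearing, flange}
3. bracket@(-2, 0) — no placed neighbour ⇒ disconnected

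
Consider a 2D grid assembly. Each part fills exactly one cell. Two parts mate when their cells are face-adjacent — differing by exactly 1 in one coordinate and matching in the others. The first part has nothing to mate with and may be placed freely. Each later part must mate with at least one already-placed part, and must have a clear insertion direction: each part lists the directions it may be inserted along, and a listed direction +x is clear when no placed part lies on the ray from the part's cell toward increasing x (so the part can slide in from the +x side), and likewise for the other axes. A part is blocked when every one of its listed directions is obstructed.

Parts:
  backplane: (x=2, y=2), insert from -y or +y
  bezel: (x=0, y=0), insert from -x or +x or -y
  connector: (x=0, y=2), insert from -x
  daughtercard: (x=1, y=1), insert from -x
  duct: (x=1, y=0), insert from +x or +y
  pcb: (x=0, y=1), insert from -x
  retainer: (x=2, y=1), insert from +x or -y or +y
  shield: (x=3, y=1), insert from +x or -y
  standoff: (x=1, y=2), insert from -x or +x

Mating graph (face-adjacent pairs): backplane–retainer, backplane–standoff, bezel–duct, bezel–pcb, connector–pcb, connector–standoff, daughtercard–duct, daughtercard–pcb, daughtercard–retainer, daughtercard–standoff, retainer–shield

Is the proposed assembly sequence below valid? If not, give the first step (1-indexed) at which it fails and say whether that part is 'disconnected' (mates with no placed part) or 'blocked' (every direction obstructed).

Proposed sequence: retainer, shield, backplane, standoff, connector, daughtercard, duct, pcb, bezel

Valid

1. retainer@(2, 1) [+x clear] — {retainer}
2. shield@(3, 1) [+x clear] — {retainer, shield}
3. backplane@(2, 2) [+y clear] — {backplane, retainer, shield}
4. standoff@(1, 2) [-x clear] — {backplane, retainer, shield, standoff}
5. connector@(0, 2) [-x clear] — {backplane, connector, retainer, shield, standoff}
6. daughtercard@(1, 1) [-x clear] — {backplane, connector, daughtercard, retainer, shield, standoff}
7. duct@(1, 0) [+x clear] — {backplane, connector, daughtercard, duct, retainer, shield, standoff}
8. pcb@(0, 1) [-x clear] — {backplane, connector, daughtercard, duct, pcb, retainer, shield, standoff}
9. bezel@(0, 0) [-x clear] — {backplane, bezel, connector, daughtercard, duct, pcb, retainer, shield, standoff}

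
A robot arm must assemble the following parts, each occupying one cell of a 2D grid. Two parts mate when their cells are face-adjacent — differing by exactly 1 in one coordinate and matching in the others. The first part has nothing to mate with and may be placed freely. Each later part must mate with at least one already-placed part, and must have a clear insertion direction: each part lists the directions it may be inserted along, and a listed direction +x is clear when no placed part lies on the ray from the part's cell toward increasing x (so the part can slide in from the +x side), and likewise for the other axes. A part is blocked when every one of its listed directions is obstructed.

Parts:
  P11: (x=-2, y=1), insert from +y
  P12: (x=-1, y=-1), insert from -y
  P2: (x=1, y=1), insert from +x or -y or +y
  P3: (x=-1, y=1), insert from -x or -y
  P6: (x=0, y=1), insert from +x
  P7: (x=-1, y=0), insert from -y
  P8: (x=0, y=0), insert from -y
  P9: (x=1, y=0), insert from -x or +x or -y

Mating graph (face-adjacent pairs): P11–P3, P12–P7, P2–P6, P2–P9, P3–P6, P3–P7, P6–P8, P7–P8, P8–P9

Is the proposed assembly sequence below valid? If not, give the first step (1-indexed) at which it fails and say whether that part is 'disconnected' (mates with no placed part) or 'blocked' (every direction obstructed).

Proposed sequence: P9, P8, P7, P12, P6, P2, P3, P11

1. P9@(1, 0) [-x clear] — {P9}
2. P8@(0, 0) [-y clear] — {P8, P9}
3. P7@(-1, 0) [-y clear] — {P7, P8, P9}
4. P12@(-1, -1) [-y clear] — {P12, P7, P8, P9}
5. P6@(0, 1) [+x clear] — {P12, P6, P7, P8, P9}
6. P2@(1, 1) [+x clear] — {P12, P2, P6, P7, P8, P9}
7. P3@(-1, 1) [-x clear] — {P12, P2, P3, P6, P7, P8, P9}
8. P11@(-2, 1) [+y clear] — {P11, P12, P2, P3, P6, P7, P8, P9}

Valid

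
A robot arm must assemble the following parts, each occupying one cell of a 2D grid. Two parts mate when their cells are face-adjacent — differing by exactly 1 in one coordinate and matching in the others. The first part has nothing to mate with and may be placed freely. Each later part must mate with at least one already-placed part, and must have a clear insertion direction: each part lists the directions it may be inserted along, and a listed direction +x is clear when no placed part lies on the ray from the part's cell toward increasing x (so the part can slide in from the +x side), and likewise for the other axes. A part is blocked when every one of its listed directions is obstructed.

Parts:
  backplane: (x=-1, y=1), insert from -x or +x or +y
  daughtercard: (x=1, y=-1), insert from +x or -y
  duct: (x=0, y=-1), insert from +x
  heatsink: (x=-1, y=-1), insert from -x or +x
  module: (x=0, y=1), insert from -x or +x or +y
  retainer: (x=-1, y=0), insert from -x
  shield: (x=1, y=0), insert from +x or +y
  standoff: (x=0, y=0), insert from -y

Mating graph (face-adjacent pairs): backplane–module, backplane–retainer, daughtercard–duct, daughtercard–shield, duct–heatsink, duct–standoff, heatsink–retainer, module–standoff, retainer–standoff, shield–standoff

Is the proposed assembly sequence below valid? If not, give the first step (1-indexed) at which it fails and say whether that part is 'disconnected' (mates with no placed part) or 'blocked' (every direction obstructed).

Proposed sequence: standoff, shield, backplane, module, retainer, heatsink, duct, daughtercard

Invalid at step 3 (disconnected)

1. standoff@(0, 0) [-y clear] — {standoff}
2. shield@(1, 0) [+x clear] — {shield, standoff}
3. backplane@(-1, 1) — no placed neighbour ⇒ disconnected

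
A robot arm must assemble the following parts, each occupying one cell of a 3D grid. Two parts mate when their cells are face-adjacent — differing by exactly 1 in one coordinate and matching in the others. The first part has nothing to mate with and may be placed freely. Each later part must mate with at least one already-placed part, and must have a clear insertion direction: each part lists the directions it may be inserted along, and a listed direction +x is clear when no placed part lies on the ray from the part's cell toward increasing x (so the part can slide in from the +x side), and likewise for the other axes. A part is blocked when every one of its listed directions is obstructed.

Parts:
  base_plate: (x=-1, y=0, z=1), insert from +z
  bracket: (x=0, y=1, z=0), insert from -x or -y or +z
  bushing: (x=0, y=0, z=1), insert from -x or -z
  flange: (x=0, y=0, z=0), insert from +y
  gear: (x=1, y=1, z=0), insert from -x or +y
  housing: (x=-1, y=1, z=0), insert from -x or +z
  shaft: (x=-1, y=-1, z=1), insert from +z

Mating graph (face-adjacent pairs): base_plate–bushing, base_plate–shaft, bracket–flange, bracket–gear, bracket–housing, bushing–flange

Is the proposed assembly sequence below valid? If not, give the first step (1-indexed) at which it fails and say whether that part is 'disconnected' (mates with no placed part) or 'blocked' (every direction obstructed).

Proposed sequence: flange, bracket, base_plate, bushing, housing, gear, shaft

1. flange@(0, 0, 0) [+y clear] — {flange}
2. bracket@(0, 1, 0) [-x clear] — {bracket, flange}
3. base_plate@(-1, 0, 1) — no placed neighbour ⇒ disconnected

Invalid at step 3 (disconnected)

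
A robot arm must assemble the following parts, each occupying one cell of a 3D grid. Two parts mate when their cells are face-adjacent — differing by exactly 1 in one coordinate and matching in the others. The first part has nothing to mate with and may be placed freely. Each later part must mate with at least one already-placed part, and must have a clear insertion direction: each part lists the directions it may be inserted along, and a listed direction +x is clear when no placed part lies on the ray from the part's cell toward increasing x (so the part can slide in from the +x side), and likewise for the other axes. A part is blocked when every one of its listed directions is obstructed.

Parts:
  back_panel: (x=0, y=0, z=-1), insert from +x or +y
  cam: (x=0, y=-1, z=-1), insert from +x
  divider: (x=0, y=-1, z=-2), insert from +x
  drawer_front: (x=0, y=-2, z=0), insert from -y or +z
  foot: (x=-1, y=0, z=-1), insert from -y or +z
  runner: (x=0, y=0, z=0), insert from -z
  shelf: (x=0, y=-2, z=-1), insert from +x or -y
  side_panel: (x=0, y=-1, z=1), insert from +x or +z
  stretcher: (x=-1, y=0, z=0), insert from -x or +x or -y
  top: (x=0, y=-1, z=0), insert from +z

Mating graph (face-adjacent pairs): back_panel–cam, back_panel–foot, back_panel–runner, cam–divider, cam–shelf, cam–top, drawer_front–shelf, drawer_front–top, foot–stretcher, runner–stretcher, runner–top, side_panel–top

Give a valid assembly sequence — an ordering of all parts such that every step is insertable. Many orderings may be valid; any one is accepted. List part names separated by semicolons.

cam; top; runner; back_panel; drawer_front; foot; side_panel; shelf; divider; stretcher

1. cam@(0, -1, -1) [+x clear] — {cam}
2. top@(0, -1, 0) [+z clear] — {cam, top}
3. runner@(0, 0, 0) [-z clear] — {cam, runner, top}
4. back_panel@(0, 0, -1) [+x clear] — {back_panel, cam, runner, top}
5. drawer_front@(0, -2, 0) [-y clear] — {back_panel, cam, drawer_front, runner, top}
6. foot@(-1, 0, -1) [-y clear] — {back_panel, cam, drawer_front, foot, runner, top}
7. side_panel@(0, -1, 1) [+x clear] — {back_panel, cam, drawer_front, foot, runner, side_panel, top}
8. shelf@(0, -2, -1) [+x clear] — {back_panel, cam, drawer_front, foot, runner, shelf, side_panel, top}
9. divider@(0, -1, -2) [+x clear] — {back_panel, cam, divider, drawer_front, foot, runner, shelf, side_panel, top}
10. stretcher@(-1, 0, 0) [-x clear] — {back_panel, cam, divider, drawer_front, foot, runner, shelf, side_panel, stretcher, top}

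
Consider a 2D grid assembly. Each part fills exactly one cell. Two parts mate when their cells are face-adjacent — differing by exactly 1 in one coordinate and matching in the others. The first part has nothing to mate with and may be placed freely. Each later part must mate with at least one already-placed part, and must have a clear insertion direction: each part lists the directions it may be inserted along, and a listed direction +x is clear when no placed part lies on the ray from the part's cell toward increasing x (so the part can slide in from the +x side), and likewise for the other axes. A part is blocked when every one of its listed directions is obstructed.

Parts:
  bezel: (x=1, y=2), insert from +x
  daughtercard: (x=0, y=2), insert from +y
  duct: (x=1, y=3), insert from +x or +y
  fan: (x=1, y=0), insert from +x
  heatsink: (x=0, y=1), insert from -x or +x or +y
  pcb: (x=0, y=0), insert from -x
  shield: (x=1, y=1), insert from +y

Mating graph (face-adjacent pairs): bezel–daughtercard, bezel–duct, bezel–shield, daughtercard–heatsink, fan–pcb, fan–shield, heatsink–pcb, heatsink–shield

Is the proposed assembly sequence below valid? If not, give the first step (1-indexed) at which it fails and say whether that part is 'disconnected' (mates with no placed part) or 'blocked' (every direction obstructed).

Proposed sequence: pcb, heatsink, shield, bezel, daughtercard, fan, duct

Valid

1. pcb@(0, 0) [-x clear] — {pcb}
2. heatsink@(0, 1) [-x clear] — {heatsink, pcb}
3. shield@(1, 1) [+y clear] — {heatsink, pcb, shield}
4. bezel@(1, 2) [+x clear] — {bezel, heatsink, pcb, shield}
5. daughtercard@(0, 2) [+y clear] — {bezel, daughtercard, heatsink, pcb, shield}
6. fan@(1, 0) [+x clear] — {bezel, daughtercard, fan, heatsink, pcb, shield}
7. duct@(1, 3) [+x clear] — {bezel, daughtercard, duct, fan, heatsink, pcb, shield}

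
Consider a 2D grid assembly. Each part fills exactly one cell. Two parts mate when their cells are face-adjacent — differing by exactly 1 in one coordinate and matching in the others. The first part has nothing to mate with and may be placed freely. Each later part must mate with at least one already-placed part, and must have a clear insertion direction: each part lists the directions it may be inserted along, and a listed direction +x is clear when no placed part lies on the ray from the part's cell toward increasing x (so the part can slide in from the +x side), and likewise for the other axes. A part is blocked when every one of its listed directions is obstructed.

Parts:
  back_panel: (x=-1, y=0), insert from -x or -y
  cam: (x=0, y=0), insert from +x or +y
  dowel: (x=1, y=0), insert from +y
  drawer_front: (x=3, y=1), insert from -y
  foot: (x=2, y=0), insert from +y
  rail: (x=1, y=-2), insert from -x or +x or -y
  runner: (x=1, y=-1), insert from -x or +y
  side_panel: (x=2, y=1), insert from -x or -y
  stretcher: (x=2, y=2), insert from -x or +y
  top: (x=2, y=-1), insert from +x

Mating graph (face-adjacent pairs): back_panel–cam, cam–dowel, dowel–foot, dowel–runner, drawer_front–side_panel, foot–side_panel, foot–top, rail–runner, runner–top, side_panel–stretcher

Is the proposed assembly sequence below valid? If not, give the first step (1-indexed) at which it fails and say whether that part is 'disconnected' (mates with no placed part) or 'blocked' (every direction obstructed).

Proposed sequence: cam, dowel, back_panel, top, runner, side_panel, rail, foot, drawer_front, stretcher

1. cam@(0, 0) [+x clear] — {cam}
2. dowel@(1, 0) [+y clear] — {cam, dowel}
3. back_panel@(-1, 0) [-x clear] — {back_panel, cam, dowel}
4. top@(2, -1) — no placed neighbour ⇒ disconnected

Invalid at step 4 (disconnected)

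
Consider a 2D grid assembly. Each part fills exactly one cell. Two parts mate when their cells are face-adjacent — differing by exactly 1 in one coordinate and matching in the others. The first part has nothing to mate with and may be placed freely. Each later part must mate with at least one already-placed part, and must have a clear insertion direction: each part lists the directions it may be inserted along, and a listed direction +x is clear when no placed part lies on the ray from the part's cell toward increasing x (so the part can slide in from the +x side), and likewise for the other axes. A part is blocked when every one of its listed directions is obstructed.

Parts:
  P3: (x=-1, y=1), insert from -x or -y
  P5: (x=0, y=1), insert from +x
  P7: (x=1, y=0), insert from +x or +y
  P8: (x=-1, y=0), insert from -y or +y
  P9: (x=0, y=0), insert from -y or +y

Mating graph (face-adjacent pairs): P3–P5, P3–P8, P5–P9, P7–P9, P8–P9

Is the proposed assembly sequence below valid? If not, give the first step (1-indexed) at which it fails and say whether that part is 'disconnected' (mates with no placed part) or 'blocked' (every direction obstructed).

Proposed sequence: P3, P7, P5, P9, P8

Invalid at step 2 (disconnected)

1. P3@(-1, 1) [-x clear] — {P3}
2. P7@(1, 0) — no placed neighbour ⇒ disconnected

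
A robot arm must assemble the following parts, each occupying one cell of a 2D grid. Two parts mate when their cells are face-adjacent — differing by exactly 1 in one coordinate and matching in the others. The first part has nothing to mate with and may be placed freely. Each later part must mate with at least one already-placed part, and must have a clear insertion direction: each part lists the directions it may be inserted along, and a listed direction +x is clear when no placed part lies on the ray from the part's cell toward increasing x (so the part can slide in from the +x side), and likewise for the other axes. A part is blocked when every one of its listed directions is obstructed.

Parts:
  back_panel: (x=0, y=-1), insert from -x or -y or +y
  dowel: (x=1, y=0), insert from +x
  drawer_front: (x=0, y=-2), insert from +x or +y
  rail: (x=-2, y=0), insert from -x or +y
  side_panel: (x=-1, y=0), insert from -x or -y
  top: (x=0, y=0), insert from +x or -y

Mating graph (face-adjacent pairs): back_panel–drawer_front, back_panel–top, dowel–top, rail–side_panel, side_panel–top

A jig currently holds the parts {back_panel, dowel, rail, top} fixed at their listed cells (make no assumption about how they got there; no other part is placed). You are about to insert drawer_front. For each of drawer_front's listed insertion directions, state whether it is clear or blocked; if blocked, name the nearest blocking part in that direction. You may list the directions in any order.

+x: ray from drawer_front(0, -2) has no placed part ⇒ clear
+y: nearest on ray is back_panel@(0, -1) ⇒ blocked

+x: clear; +y: blocked by back_panel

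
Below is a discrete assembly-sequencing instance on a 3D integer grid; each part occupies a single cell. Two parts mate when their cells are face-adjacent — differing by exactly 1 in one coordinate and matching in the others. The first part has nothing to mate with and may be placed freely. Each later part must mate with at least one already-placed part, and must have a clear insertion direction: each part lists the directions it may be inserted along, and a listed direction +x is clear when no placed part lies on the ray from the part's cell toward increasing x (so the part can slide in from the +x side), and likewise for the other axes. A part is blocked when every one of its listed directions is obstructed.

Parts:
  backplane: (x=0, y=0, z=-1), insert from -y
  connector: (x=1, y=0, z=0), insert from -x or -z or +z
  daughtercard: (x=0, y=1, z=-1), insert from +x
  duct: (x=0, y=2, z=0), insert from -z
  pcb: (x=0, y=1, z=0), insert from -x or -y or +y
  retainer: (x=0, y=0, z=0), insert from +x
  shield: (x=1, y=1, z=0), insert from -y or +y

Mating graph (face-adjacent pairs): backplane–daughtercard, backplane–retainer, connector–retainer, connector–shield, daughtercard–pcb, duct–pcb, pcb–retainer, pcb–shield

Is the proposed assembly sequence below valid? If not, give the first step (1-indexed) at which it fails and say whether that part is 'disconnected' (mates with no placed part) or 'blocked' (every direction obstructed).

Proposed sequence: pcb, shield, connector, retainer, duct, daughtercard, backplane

Invalid at step 4 (blocked)

1. pcb@(0, 1, 0) [-x clear] — {pcb}
2. shield@(1, 1, 0) [-y clear] — {pcb, shield}
3. connector@(1, 0, 0) [-x clear] — {connector, pcb, shield}
4. retainer@(0, 0, 0) — +x all obstructed ⇒ blocked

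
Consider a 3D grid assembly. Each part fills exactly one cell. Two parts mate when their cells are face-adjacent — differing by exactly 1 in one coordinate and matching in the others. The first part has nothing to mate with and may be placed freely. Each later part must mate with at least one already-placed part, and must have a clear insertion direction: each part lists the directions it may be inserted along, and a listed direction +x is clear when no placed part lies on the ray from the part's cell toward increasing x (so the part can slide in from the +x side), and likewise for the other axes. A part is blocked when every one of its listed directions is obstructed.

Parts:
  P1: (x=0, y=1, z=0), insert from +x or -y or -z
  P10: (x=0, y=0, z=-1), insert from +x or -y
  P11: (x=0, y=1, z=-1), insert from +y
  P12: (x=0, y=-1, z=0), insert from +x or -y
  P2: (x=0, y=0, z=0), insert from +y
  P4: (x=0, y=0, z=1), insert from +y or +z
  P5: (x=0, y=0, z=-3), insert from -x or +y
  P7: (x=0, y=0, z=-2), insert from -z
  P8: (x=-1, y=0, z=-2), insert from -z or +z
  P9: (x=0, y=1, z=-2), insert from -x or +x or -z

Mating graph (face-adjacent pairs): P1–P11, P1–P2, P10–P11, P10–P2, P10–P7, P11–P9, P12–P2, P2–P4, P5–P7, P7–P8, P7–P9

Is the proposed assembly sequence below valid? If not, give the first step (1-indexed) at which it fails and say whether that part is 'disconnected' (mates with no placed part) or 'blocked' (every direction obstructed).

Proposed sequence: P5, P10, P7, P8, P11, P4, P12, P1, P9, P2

Invalid at step 2 (disconnected)

1. P5@(0, 0, -3) [-x clear] — {P5}
2. P10@(0, 0, -1) — no placed neighbour ⇒ disconnected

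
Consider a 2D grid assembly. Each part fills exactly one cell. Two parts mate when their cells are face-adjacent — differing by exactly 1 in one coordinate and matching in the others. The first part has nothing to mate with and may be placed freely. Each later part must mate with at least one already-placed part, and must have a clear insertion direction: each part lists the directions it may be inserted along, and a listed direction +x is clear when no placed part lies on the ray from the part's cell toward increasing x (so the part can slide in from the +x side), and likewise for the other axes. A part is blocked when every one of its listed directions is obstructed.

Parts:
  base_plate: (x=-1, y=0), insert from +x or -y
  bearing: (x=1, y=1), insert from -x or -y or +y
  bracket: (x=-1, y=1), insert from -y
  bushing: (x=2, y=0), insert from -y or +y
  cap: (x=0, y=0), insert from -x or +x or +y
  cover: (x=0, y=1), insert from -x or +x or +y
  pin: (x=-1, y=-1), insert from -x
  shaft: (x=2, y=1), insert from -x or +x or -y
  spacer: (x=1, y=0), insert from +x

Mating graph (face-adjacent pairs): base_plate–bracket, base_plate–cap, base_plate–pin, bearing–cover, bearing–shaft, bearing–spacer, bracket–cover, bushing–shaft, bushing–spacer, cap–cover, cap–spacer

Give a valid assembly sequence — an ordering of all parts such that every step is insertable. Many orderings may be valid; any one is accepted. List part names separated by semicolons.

spacer; bearing; shaft; cover; bracket; bushing; cap; base_plate; pin

1. spacer@(1, 0) [+x clear] — {spacer}
2. bearing@(1, 1) [-x clear] — {bearing, spacer}
3. shaft@(2, 1) [+x clear] — {bearing, shaft, spacer}
4. cover@(0, 1) [-x clear] — {bearing, cover, shaft, spacer}
5. bracket@(-1, 1) [-y clear] — {bearing, bracket, cover, shaft, spacer}
6. bushing@(2, 0) [-y clear] — {bearing, bracket, bushing, cover, shaft, spacer}
7. cap@(0, 0) [-x clear] — {bearing, bracket, bushing, cap, cover, shaft, spacer}
8. base_plate@(-1, 0) [-y clear] — {base_plate, bearing, bracket, bushing, cap, cover, shaft, spacer}
9. pin@(-1, -1) [-x clear] — {base_plate, bearing, bracket, bushing, cap, cover, pin, shaft, spacer}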